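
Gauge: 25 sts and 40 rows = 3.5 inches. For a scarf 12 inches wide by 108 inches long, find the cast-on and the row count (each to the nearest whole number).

Cast on 86 stitches and work 1234 rows.

Stitch gauge = 25/3.5 = 7.143 sts/in; 12 × 7.143 = 85.71 → 86 sts.
Row gauge = 40/3.5 = 11.429 rows/in; 108 × 11.429 = 1234.29 → 1234 rows.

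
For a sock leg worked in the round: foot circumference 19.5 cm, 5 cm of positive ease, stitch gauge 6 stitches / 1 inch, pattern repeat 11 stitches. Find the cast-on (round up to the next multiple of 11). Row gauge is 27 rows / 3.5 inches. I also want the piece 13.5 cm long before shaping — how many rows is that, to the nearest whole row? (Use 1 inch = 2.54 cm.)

Cast on 66 stitches; work 41 rows.

Finished = 19.5 + 5 = 24.5 cm.
24.5 cm × 1/2.54 = 9.65 inches.
6/1 = 6 sts per in; 9.65 × 6 = 57.87 sts.
Next multiple of 11 → 66.
13.5 cm = 5.31 inches; × 7.714 = 41.00 → 41 rows.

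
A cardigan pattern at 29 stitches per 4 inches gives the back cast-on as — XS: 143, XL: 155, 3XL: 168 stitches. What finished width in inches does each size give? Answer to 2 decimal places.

XS 19.72 inches; XL 21.38 inches; 3XL 23.17 inches.

29/4 = 7.25 sts per in.
XS: 143 / 7.25 = 19.724 → 19.72 in.
XL: 155 / 7.25 = 21.379 → 21.38 in.
3XL: 168 / 7.25 = 23.172 → 23.17 in.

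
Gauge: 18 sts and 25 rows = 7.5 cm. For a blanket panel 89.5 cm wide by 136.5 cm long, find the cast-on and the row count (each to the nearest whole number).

Cast on 215 stitches and work 455 rows.

Stitch gauge = 18/7.5 = 2.4 sts/cm; 89.5 × 2.4 = 214.80 → 215 sts.
Row gauge = 25/7.5 = 3.333 rows/cm; 136.5 × 3.333 = 455.00 → 455 rows.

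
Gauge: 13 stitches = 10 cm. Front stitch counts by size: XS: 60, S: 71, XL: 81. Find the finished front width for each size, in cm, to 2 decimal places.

13/10 = 1.3 sts per cm.
XS: 60 / 1.3 = 46.154 → 46.15 cm.
S: 71 / 1.3 = 54.615 → 54.62 cm.
XL: 81 / 1.3 = 62.308 → 62.31 cm.

XS 46.15 cm; S 54.62 cm; XL 62.31 cm.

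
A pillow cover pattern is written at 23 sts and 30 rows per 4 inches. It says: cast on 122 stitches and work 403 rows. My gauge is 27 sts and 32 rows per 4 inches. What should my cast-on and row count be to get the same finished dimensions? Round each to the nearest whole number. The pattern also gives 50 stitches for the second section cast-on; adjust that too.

Cast on 143 stitches; work 430 rows; second section cast-on 59 stitches.

Stitches: 122 × 27/23 = 143.22 → 143.
Rows: 403 × 32/30 = 429.87 → 430.
second section cast-on: 50 × 27/23 = 58.70 → 59.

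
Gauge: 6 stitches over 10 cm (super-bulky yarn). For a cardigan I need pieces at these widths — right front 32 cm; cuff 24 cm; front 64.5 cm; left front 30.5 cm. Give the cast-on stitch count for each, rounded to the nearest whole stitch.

Rate = 6/10 = 0.6 sts per cm.
right front: 32 × 0.6 = 19.20 → 19.
cuff: 24 × 0.6 = 14.40 → 14.
front: 64.5 × 0.6 = 38.70 → 39.
left front: 30.5 × 0.6 = 18.30 → 18.

right front 19; cuff 14; front 39; left front 18.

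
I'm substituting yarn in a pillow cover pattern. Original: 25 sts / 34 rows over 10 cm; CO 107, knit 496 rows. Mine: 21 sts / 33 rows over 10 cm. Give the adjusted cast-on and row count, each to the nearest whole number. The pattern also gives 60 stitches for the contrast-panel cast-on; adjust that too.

Cast on 90 stitches; work 481 rows; contrast-panel cast-on 50 stitches.

Stitches: 107 × 21/25 = 89.88 → 90.
Rows: 496 × 33/34 = 481.41 → 481.
contrast-panel cast-on: 60 × 21/25 = 50.40 → 50.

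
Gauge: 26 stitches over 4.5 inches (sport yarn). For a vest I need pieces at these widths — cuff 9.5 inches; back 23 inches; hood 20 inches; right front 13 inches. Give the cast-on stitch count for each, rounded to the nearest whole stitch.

Rate = 26/4.5 = 5.778 sts per in.
cuff: 9.5 × 5.778 = 54.89 → 55.
back: 23 × 5.778 = 132.89 → 133.
hood: 20 × 5.778 = 115.56 → 116.
right front: 13 × 5.778 = 75.11 → 75.

cuff 55; back 133; hood 116; right front 75.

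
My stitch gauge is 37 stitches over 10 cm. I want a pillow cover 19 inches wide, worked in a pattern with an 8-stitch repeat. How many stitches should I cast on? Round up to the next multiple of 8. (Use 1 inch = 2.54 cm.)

19 in = 19 × 2.54 = 48.26 cm.
37 / 10 = 3.7 sts/cm.
48.26 × 3.7 = 178.56 sts.
→ 184.

CO 184 sts.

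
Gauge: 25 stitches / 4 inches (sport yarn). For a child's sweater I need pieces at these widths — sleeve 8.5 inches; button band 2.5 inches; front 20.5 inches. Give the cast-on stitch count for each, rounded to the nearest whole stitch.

Rate = 25/4 = 6.25 sts per in.
sleeve: 8.5 × 6.25 = 53.12 → 53.
button band: 2.5 × 6.25 = 15.62 → 16.
front: 20.5 × 6.25 = 128.12 → 128.

sleeve 53; button band 16; front 128.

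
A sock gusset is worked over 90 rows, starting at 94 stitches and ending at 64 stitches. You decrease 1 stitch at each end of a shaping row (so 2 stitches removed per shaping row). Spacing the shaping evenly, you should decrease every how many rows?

Decrease every 6th row.

Stitches to remove: |64 − 94| = 30.
Shaping rows needed: 30 / 2 = 15.
90 rows / 15 = every 6 rows.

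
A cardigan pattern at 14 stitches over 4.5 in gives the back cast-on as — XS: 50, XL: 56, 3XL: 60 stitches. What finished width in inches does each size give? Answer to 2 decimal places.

XS 16.07 inches; XL 18.00 inches; 3XL 19.29 inches.

14/4.5 = 3.111 sts per in.
XS: 50 / 3.111 = 16.071 → 16.07 in.
XL: 56 / 3.111 = 18.000 → 18.00 in.
3XL: 60 / 3.111 = 19.286 → 19.29 in.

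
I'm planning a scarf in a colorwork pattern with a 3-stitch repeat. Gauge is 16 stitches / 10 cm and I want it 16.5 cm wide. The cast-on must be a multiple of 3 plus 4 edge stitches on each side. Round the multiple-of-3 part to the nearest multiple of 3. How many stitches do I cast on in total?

16 / 10 = 1.6 sts per cm.
16.5 × 1.6 = 26.40 sts.
Less 8 edge sts → 18.40 for the repeat.
Nearest multiple of 3: 18.
Add back 8 edge sts → 26.

CO 26 sts.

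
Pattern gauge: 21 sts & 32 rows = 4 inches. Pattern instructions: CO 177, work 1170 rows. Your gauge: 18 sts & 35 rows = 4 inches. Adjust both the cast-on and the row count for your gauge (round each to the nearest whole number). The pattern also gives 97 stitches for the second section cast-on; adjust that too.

Cast on 152 stitches; work 1280 rows; second section cast-on 83 stitches.

Stitches: 177 × 18/21 = 151.71 → 152.
Rows: 1170 × 35/32 = 1279.69 → 1280.
second section cast-on: 97 × 18/21 = 83.14 → 83.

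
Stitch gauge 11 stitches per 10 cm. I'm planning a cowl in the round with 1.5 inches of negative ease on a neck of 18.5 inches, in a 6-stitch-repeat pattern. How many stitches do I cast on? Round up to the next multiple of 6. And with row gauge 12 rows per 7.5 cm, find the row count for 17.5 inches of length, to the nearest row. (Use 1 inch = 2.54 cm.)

Cast on 48 stitches; work 71 rows.

Finished = 18.5 − 1.5 = 17 inches.
17 inches × 2.54 = 43.18 cm.
11/10 = 1.1 sts per cm; 43.18 × 1.1 = 47.50 sts.
Next multiple of 6 → 48.
17.5 inches = 44.45 cm; × 1.6 = 71.12 → 71 rows.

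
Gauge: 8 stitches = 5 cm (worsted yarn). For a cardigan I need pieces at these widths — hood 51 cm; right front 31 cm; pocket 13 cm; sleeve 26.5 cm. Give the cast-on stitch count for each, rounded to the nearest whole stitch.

Rate = 8/5 = 1.6 sts per cm.
hood: 51 × 1.6 = 81.60 → 82.
right front: 31 × 1.6 = 49.60 → 50.
pocket: 13 × 1.6 = 20.80 → 21.
sleeve: 26.5 × 1.6 = 42.40 → 42.

hood 82; right front 50; pocket 21; sleeve 42.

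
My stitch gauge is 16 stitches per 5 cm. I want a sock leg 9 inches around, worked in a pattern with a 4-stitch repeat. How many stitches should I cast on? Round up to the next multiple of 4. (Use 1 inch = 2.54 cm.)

76 stitches.

9 in = 9 × 2.54 = 22.86 cm.
16 / 5 = 3.2 sts/cm.
22.86 × 3.2 = 73.15 sts.
→ 76.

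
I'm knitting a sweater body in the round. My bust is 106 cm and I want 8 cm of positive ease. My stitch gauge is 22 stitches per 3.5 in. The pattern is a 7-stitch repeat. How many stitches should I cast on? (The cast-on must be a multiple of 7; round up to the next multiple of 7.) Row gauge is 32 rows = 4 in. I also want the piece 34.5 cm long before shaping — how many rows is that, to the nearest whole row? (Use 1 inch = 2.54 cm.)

Finished = 106 + 8 = 114 cm.
114 cm × 1/2.54 = 44.88 inches.
22/3.5 = 6.286 sts per in; 44.88 × 6.286 = 282.11 sts.
Next multiple of 7 → 287.
34.5 cm = 13.58 inches; × 8 = 108.66 → 109 rows.

Cast on 287 stitches; work 109 rows.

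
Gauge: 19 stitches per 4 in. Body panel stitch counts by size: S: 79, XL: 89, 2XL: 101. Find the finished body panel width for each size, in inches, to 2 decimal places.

19/4 = 4.75 sts per in.
S: 79 / 4.75 = 16.632 → 16.63 in.
XL: 89 / 4.75 = 18.737 → 18.74 in.
2XL: 101 / 4.75 = 21.263 → 21.26 in.

S 16.63 inches; XL 18.74 inches; 2XL 21.26 inches.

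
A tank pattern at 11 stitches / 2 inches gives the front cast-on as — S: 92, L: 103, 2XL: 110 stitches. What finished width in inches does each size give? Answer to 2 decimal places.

S 16.73 inches; L 18.73 inches; 2XL 20.00 inches.

11/2 = 5.5 sts per in.
S: 92 / 5.5 = 16.727 → 16.73 in.
L: 103 / 5.5 = 18.727 → 18.73 in.
2XL: 110 / 5.5 = 20.000 → 20.00 in.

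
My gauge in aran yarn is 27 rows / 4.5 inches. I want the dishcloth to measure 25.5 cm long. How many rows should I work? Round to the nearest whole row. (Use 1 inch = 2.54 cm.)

25.5 cm = 10.04 in.
27 rows / 4.5 in = 6 rows per inch.
10.04 × 6 = 60.24 rows.
Round to nearest → 60.

Work 60 rows.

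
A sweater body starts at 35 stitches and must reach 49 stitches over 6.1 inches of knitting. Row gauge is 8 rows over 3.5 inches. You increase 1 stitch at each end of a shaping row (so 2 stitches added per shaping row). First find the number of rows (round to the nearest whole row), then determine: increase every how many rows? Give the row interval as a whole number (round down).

Increase every 2nd row.

Rows = 6.1 × 2.286 = 13.9 → 14 rows.
Stitches to add: 14 → 7 shaping rows (at 2 st each).
14 / 7 = 2.00 → every 2 rows.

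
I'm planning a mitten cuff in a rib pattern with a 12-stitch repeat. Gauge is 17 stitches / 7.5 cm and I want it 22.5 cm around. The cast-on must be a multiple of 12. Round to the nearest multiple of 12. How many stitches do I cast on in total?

17 / 7.5 = 2.267 sts per cm.
22.5 × 2.267 = 51.00 sts.
Nearest multiple of 12: 48.

Cast on 48 stitches.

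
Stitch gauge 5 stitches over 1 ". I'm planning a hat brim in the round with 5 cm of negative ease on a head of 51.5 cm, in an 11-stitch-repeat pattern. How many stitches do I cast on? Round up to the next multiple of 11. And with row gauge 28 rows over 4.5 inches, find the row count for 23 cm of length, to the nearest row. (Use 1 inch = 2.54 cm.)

Finished = 51.5 − 5 = 46.5 cm.
46.5 cm × 1/2.54 = 18.31 inches.
5/1 = 5 sts per in; 18.31 × 5 = 91.54 sts.
Next multiple of 11 → 99.
23 cm = 9.06 inches; × 6.222 = 56.34 → 56 rows.

Cast on 99 stitches; work 56 rows.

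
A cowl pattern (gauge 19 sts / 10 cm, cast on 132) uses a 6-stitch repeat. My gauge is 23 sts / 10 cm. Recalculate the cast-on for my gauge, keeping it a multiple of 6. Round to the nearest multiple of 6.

132 × 23 / 19 = 159.79.
Nearest multiple of 6: 162.

Cast on 162 stitches.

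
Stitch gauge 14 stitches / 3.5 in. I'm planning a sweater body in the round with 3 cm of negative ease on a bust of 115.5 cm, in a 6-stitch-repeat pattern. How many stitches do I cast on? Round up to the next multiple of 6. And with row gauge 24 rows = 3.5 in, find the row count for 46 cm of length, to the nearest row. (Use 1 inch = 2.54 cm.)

Finished = 115.5 − 3 = 112.5 cm.
112.5 cm × 1/2.54 = 44.29 inches.
14/3.5 = 4 sts per in; 44.29 × 4 = 177.17 sts.
Next multiple of 6 → 180.
46 cm = 18.11 inches; × 6.857 = 124.18 → 124 rows.

Cast on 180 stitches; work 124 rows.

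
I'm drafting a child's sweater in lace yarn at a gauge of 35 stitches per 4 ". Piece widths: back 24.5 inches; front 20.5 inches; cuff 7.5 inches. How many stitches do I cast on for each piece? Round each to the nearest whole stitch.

back 214; front 179; cuff 66.

Rate = 35/4 = 8.75 sts per in.
back: 24.5 × 8.75 = 214.38 → 214.
front: 20.5 × 8.75 = 179.38 → 179.
cuff: 7.5 × 8.75 = 65.62 → 66.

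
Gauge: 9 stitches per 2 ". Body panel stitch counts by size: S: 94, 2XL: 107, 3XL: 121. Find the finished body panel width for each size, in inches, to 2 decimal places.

S 20.89 inches; 2XL 23.78 inches; 3XL 26.89 inches.

9/2 = 4.5 sts per in.
S: 94 / 4.5 = 20.889 → 20.89 in.
2XL: 107 / 4.5 = 23.778 → 23.78 in.
3XL: 121 / 4.5 = 26.889 → 26.89 in.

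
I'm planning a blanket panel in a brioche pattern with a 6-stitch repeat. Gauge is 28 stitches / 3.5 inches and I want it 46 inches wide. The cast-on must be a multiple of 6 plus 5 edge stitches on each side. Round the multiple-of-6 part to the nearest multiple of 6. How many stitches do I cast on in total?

370 stitches.

28 / 3.5 = 8 sts per inch.
46 × 8 = 368.00 sts.
Less 10 edge sts → 358.00 for the repeat.
Nearest multiple of 6: 360.
Add back 10 edge sts → 370.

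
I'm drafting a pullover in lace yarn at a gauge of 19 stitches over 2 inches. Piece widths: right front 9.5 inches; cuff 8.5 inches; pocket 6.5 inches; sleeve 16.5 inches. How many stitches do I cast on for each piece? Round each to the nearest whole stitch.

right front 90; cuff 81; pocket 62; sleeve 157.

Rate = 19/2 = 9.5 sts per in.
right front: 9.5 × 9.5 = 90.25 → 90.
cuff: 8.5 × 9.5 = 80.75 → 81.
pocket: 6.5 × 9.5 = 61.75 → 62.
sleeve: 16.5 × 9.5 = 156.75 → 157.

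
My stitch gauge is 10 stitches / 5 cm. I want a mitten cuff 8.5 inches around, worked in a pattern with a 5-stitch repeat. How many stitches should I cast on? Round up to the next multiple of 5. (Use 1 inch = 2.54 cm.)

8.5 in = 8.5 × 2.54 = 21.59 cm.
10 / 5 = 2 sts/cm.
21.59 × 2 = 43.18 sts.
→ 45.

45 stitches.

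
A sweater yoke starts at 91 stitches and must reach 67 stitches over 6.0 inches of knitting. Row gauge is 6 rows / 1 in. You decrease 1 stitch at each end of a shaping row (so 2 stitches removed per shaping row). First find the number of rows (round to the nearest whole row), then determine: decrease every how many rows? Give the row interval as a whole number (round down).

Decrease every 3rd row.

Rows = 6.0 × 6 = 36.0 → 36 rows.
Stitches to remove: 24 → 12 shaping rows (at 2 st each).
36 / 12 = 3.00 → every 3 rows.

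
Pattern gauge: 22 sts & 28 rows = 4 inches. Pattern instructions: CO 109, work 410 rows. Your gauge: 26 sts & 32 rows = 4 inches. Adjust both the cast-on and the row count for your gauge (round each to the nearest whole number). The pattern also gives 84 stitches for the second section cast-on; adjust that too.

Stitches: 109 × 26/22 = 128.82 → 129.
Rows: 410 × 32/28 = 468.57 → 469.
second section cast-on: 84 × 26/22 = 99.27 → 99.

Cast on 129 stitches; work 469 rows; second section cast-on 99 stitches.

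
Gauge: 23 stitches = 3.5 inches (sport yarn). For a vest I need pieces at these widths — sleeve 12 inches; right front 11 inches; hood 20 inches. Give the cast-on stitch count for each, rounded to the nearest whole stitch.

sleeve 79; right front 72; hood 131.

Rate = 23/3.5 = 6.571 sts per in.
sleeve: 12 × 6.571 = 78.86 → 79.
right front: 11 × 6.571 = 72.29 → 72.
hood: 20 × 6.571 = 131.43 → 131.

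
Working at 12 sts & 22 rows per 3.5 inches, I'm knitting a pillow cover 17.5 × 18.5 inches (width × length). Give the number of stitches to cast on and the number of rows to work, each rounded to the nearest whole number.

Cast on 60 stitches and work 116 rows.

Stitch gauge = 12/3.5 = 3.429 sts/in; 17.5 × 3.429 = 60.00 → 60 sts.
Row gauge = 22/3.5 = 6.286 rows/in; 18.5 × 6.286 = 116.29 → 116 rows.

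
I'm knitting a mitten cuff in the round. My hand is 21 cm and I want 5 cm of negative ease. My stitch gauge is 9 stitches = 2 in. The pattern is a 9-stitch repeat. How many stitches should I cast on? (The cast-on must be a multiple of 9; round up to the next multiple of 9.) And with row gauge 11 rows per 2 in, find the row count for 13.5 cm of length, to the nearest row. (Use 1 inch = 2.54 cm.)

Cast on 36 stitches; work 29 rows.

Finished = 21 − 5 = 16 cm.
16 cm × 1/2.54 = 6.30 inches.
9/2 = 4.5 sts per in; 6.30 × 4.5 = 28.35 sts.
Next multiple of 9 → 36.
13.5 cm = 5.31 inches; × 5.5 = 29.23 → 29 rows.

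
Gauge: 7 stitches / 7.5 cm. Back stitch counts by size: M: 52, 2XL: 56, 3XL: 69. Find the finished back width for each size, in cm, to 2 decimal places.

M 55.71 cm; 2XL 60.00 cm; 3XL 73.93 cm.

7/7.5 = 0.933 sts per cm.
M: 52 / 0.933 = 55.714 → 55.71 cm.
2XL: 56 / 0.933 = 60.000 → 60.00 cm.
3XL: 69 / 0.933 = 73.929 → 73.93 cm.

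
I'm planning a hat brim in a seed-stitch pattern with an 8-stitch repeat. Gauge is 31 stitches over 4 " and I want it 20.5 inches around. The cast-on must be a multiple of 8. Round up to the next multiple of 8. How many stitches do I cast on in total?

CO 160 sts.

31 / 4 = 7.75 sts per inch.
20.5 × 7.75 = 158.88 sts.
Next multiple of 8: 160.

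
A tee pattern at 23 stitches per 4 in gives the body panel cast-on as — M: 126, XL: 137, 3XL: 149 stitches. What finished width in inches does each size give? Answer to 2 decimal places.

23/4 = 5.75 sts per in.
M: 126 / 5.75 = 21.913 → 21.91 in.
XL: 137 / 5.75 = 23.826 → 23.83 in.
3XL: 149 / 5.75 = 25.913 → 25.91 in.

M 21.91 inches; XL 23.83 inches; 3XL 25.91 inches.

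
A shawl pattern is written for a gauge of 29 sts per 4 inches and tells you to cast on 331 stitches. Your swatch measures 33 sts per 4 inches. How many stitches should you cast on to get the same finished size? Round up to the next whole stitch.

Scale factor = 33 / 29 = 1.138.
331 × 33 / 29 = 376.66 sts.
→ 377 sts.

377 stitches.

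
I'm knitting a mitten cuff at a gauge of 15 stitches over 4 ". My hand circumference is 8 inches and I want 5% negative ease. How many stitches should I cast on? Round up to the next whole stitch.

Finished = 8 × 0.95 = 7.60 in.
15 / 4 = 3.75 sts per inch.
7.60 × 3.75 = 28.50 sts.
→ 29 sts.

CO 29 sts.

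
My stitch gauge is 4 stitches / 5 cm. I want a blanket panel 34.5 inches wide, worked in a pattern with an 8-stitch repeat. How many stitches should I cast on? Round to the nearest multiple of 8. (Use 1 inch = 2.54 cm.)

34.5 in = 34.5 × 2.54 = 87.63 cm.
4 / 5 = 0.8 sts/cm.
87.63 × 0.8 = 70.10 sts.
→ 72.

72 stitches.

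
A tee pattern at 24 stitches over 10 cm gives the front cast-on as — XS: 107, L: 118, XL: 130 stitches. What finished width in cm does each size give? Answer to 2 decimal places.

XS 44.58 cm; L 49.17 cm; XL 54.17 cm.

24/10 = 2.4 sts per cm.
XS: 107 / 2.4 = 44.583 → 44.58 cm.
L: 118 / 2.4 = 49.167 → 49.17 cm.
XL: 130 / 2.4 = 54.167 → 54.17 cm.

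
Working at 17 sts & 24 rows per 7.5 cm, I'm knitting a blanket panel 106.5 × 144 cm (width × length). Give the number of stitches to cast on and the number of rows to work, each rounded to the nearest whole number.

Stitch gauge = 17/7.5 = 2.267 sts/cm; 106.5 × 2.267 = 241.40 → 241 sts.
Row gauge = 24/7.5 = 3.2 rows/cm; 144 × 3.2 = 460.80 → 461 rows.

Cast on 241 stitches and work 461 rows.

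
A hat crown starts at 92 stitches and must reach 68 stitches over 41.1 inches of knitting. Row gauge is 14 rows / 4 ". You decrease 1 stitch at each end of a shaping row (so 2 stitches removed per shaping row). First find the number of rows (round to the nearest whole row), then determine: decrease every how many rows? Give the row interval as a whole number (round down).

Rows = 41.1 × 3.5 = 143.8 → 144 rows.
Stitches to remove: 24 → 12 shaping rows (at 2 st each).
144 / 12 = 12.00 → every 12 rows.

Decrease every 12th row.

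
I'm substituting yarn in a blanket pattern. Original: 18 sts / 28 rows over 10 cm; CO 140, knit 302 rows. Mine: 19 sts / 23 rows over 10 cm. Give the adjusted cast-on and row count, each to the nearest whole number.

Cast on 148 stitches; work 248 rows.

Stitches: 140 × 19/18 = 147.78 → 148.
Rows: 302 × 23/28 = 248.07 → 248.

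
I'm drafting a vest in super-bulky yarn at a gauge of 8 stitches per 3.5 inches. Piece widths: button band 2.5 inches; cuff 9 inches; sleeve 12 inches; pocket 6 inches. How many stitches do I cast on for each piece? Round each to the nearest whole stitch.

Rate = 8/3.5 = 2.286 sts per in.
button band: 2.5 × 2.286 = 5.71 → 6.
cuff: 9 × 2.286 = 20.57 → 21.
sleeve: 12 × 2.286 = 27.43 → 27.
pocket: 6 × 2.286 = 13.71 → 14.

button band 6; cuff 21; sleeve 27; pocket 14.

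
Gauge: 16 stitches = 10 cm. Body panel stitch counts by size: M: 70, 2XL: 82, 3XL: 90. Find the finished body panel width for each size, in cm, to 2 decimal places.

16/10 = 1.6 sts per cm.
M: 70 / 1.6 = 43.750 → 43.75 cm.
2XL: 82 / 1.6 = 51.250 → 51.25 cm.
3XL: 90 / 1.6 = 56.250 → 56.25 cm.

M 43.75 cm; 2XL 51.25 cm; 3XL 56.25 cm.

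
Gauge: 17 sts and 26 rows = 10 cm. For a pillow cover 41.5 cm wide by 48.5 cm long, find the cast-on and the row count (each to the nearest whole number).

Cast on 71 stitches and work 126 rows.

Stitch gauge = 17/10 = 1.7 sts/cm; 41.5 × 1.7 = 70.55 → 71 sts.
Row gauge = 26/10 = 2.6 rows/cm; 48.5 × 2.6 = 126.10 → 126 rows.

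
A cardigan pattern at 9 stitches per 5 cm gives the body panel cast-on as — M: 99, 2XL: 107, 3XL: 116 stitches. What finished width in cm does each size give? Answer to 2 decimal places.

M 55.00 cm; 2XL 59.44 cm; 3XL 64.44 cm.

9/5 = 1.8 sts per cm.
M: 99 / 1.8 = 55.000 → 55.00 cm.
2XL: 107 / 1.8 = 59.444 → 59.44 cm.
3XL: 116 / 1.8 = 64.444 → 64.44 cm.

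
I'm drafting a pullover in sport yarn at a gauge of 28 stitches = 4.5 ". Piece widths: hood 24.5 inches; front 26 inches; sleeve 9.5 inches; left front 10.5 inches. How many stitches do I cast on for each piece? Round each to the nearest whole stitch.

hood 152; front 162; sleeve 59; left front 65.

Rate = 28/4.5 = 6.222 sts per in.
hood: 24.5 × 6.222 = 152.44 → 152.
front: 26 × 6.222 = 161.78 → 162.
sleeve: 9.5 × 6.222 = 59.11 → 59.
left front: 10.5 × 6.222 = 65.33 → 65.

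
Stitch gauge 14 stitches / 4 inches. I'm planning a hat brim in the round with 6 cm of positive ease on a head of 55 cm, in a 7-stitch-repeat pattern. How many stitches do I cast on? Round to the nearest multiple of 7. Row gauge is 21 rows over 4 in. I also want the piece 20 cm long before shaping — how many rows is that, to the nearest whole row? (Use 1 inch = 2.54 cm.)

Cast on 84 stitches; work 41 rows.

Finished = 55 + 6 = 61 cm.
61 cm × 1/2.54 = 24.02 inches.
14/4 = 3.5 sts per in; 24.02 × 3.5 = 84.06 sts.
Nearest multiple of 7 → 84.
20 cm = 7.87 inches; × 5.25 = 41.34 → 41 rows.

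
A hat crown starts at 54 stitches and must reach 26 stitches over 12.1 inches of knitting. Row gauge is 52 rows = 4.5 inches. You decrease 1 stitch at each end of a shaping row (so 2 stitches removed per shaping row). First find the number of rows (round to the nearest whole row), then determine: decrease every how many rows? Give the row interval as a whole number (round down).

Decrease every 10th row.

Rows = 12.1 × 11.556 = 139.8 → 140 rows.
Stitches to remove: 28 → 14 shaping rows (at 2 st each).
140 / 14 = 10.00 → every 10 rows.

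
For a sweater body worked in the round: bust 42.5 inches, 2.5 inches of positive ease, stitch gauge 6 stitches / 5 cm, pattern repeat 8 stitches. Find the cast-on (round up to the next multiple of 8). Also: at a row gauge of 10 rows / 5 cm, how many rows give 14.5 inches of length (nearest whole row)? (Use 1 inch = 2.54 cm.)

Finished = 42.5 + 2.5 = 45 inches.
45 inches × 2.54 = 114.30 cm.
6/5 = 1.2 sts per cm; 114.30 × 1.2 = 137.16 sts.
Next multiple of 8 → 144.
14.5 inches = 36.83 cm; × 2 = 73.66 → 74 rows.

Cast on 144 stitches; work 74 rows.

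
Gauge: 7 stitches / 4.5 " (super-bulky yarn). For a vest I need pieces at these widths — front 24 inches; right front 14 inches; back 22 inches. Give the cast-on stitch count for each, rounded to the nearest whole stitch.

Rate = 7/4.5 = 1.556 sts per in.
front: 24 × 1.556 = 37.33 → 37.
right front: 14 × 1.556 = 21.78 → 22.
back: 22 × 1.556 = 34.22 → 34.

front 37; right front 22; back 34.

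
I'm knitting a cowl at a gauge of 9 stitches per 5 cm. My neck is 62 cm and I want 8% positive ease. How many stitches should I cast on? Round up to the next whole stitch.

Cast on 121 stitches.

Finished = 62 × 1.08 = 66.96 cm.
9 / 5 = 1.8 sts per cm.
66.96 × 1.8 = 120.53 sts.
→ 121 sts.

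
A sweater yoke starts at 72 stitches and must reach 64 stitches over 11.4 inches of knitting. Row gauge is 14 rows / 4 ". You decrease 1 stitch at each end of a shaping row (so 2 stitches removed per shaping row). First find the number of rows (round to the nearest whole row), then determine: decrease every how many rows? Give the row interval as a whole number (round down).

Rows = 11.4 × 3.5 = 39.9 → 40 rows.
Stitches to remove: 8 → 4 shaping rows (at 2 st each).
40 / 4 = 10.00 → every 10 rows.

Decrease every 10th row.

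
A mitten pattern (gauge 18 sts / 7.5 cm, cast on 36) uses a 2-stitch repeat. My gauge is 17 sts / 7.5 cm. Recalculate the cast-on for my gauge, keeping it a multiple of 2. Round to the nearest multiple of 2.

CO 34 sts.

36 × 17 / 18 = 34.00.
Nearest multiple of 2: 34.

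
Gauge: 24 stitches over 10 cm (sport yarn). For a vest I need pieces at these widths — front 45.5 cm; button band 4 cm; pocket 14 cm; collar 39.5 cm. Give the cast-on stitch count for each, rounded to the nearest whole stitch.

front 109; button band 10; pocket 34; collar 95.

Rate = 24/10 = 2.4 sts per cm.
front: 45.5 × 2.4 = 109.20 → 109.
button band: 4 × 2.4 = 9.60 → 10.
pocket: 14 × 2.4 = 33.60 → 34.
collar: 39.5 × 2.4 = 94.80 → 95.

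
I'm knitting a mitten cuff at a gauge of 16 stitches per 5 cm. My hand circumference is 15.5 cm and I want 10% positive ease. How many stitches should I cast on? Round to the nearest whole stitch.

Finished = 15.5 × 1.10 = 17.05 cm.
16 / 5 = 3.2 sts per cm.
17.05 × 3.2 = 54.56 sts.
→ 55 sts.

Cast on 55 stitches.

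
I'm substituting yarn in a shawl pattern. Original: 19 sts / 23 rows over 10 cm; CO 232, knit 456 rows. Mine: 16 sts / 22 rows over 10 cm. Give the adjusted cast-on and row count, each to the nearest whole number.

Stitches: 232 × 16/19 = 195.37 → 195.
Rows: 456 × 22/23 = 436.17 → 436.

Cast on 195 stitches; work 436 rows.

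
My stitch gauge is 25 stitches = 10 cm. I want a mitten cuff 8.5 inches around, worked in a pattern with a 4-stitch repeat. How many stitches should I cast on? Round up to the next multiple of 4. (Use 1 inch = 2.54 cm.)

Cast on 56 stitches.

8.5 in = 8.5 × 2.54 = 21.59 cm.
25 / 10 = 2.5 sts/cm.
21.59 × 2.5 = 53.98 sts.
→ 56.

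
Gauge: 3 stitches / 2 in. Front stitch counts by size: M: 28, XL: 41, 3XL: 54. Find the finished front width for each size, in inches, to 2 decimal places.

M 18.67 inches; XL 27.33 inches; 3XL 36.00 inches.

3/2 = 1.5 sts per in.
M: 28 / 1.5 = 18.667 → 18.67 in.
XL: 41 / 1.5 = 27.333 → 27.33 in.
3XL: 54 / 1.5 = 36.000 → 36.00 in.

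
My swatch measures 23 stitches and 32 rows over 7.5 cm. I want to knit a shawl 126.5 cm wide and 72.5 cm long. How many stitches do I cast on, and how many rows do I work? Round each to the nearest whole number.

Stitch gauge = 23/7.5 = 3.067 sts/cm; 126.5 × 3.067 = 387.93 → 388 sts.
Row gauge = 32/7.5 = 4.267 rows/cm; 72.5 × 4.267 = 309.33 → 309 rows.

Cast on 388 stitches and work 309 rows.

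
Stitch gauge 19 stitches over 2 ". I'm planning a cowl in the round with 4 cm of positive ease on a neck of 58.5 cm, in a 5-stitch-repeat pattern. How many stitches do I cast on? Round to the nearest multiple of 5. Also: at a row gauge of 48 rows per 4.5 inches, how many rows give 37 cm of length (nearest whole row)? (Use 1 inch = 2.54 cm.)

Finished = 58.5 + 4 = 62.5 cm.
62.5 cm × 1/2.54 = 24.61 inches.
19/2 = 9.5 sts per in; 24.61 × 9.5 = 233.76 sts.
Nearest multiple of 5 → 235.
37 cm = 14.57 inches; × 10.667 = 155.38 → 155 rows.

Cast on 235 stitches; work 155 rows.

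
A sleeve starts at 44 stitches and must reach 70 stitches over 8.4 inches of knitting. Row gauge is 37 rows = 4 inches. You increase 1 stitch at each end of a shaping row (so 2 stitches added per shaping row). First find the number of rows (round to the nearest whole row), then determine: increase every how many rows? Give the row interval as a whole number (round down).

Increase every 6th row.

Rows = 8.4 × 9.25 = 77.7 → 78 rows.
Stitches to add: 26 → 13 shaping rows (at 2 st each).
78 / 13 = 6.00 → every 6 rows.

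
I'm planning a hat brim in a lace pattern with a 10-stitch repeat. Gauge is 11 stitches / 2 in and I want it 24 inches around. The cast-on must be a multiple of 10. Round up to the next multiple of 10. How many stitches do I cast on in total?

11 / 2 = 5.5 sts per inch.
24 × 5.5 = 132.00 sts.
Next multiple of 10: 140.

Cast on 140 stitches.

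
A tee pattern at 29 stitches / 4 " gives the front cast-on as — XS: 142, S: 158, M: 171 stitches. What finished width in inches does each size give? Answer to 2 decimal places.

29/4 = 7.25 sts per in.
XS: 142 / 7.25 = 19.586 → 19.59 in.
S: 158 / 7.25 = 21.793 → 21.79 in.
M: 171 / 7.25 = 23.586 → 23.59 in.

XS 19.59 inches; S 21.79 inches; M 23.59 inches.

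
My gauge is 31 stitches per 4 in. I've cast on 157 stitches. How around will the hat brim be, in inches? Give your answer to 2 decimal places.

20.26 inches.

31 stitches / 4 inch = 7.75 stitches per inch.
157 / 7.75 = 20.258 inches.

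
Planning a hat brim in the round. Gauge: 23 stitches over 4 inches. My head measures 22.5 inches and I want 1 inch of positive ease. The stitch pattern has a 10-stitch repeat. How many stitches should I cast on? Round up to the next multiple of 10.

Finished = 22.5 + 1 = 23.5 inches.
23 / 4 = 5.75 sts/in.
23.5 × 5.75 = 135.12 sts.
Next multiple of 10: 140.

Cast on 140 stitches.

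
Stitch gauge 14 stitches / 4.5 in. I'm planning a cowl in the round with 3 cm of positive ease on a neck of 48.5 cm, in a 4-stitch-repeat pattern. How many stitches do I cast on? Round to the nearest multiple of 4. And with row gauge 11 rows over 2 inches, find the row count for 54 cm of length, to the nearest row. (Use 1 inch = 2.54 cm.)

Cast on 64 stitches; work 117 rows.

Finished = 48.5 + 3 = 51.5 cm.
51.5 cm × 1/2.54 = 20.28 inches.
14/4.5 = 3.111 sts per in; 20.28 × 3.111 = 63.08 sts.
Nearest multiple of 4 → 64.
54 cm = 21.26 inches; × 5.5 = 116.93 → 117 rows.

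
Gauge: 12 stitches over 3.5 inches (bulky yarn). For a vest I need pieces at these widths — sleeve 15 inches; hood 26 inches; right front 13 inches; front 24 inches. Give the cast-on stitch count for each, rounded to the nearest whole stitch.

Rate = 12/3.5 = 3.429 sts per in.
sleeve: 15 × 3.429 = 51.43 → 51.
hood: 26 × 3.429 = 89.14 → 89.
right front: 13 × 3.429 = 44.57 → 45.
front: 24 × 3.429 = 82.29 → 82.

sleeve 51; hood 89; right front 45; front 82.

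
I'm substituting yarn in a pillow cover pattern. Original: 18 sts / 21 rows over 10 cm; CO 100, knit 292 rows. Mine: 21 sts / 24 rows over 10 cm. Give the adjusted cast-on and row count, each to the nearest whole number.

Stitches: 100 × 21/18 = 116.67 → 117.
Rows: 292 × 24/21 = 333.71 → 334.

Cast on 117 stitches; work 334 rows.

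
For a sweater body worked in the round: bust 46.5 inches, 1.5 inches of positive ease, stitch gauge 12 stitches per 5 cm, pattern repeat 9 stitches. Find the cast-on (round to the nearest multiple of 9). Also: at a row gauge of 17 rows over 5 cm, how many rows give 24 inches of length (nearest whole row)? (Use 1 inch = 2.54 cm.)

Cast on 297 stitches; work 207 rows.

Finished = 46.5 + 1.5 = 48 inches.
48 inches × 2.54 = 121.92 cm.
12/5 = 2.4 sts per cm; 121.92 × 2.4 = 292.61 sts.
Nearest multiple of 9 → 297.
24 inches = 60.96 cm; × 3.4 = 207.26 → 207 rows.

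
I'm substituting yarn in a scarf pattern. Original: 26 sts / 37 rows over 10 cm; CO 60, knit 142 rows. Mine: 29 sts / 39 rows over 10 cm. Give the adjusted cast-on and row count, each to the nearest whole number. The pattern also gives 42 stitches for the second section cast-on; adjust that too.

Cast on 67 stitches; work 150 rows; second section cast-on 47 stitches.

Stitches: 60 × 29/26 = 66.92 → 67.
Rows: 142 × 39/37 = 149.68 → 150.
second section cast-on: 42 × 29/26 = 46.85 → 47.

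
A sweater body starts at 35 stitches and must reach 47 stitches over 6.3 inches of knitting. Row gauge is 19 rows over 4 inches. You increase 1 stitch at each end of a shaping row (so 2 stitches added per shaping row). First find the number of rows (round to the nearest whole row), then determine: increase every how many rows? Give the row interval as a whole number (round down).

Rows = 6.3 × 4.75 = 29.9 → 30 rows.
Stitches to add: 12 → 6 shaping rows (at 2 st each).
30 / 6 = 5.00 → every 5 rows.

Increase every 5th row.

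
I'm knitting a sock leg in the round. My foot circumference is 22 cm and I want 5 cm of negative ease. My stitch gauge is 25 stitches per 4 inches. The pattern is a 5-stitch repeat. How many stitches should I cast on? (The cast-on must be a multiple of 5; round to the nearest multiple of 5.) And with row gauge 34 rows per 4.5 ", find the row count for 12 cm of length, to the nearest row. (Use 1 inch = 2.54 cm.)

Finished = 22 − 5 = 17 cm.
17 cm × 1/2.54 = 6.69 inches.
25/4 = 6.25 sts per in; 6.69 × 6.25 = 41.83 sts.
Nearest multiple of 5 → 40.
12 cm = 4.72 inches; × 7.556 = 35.70 → 36 rows.

Cast on 40 stitches; work 36 rows.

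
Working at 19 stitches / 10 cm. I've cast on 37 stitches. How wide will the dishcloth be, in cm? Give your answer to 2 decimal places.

19 stitches / 10 cm = 1.9 stitches per cm.
37 / 1.9 = 19.474 cm.

19.47 cm.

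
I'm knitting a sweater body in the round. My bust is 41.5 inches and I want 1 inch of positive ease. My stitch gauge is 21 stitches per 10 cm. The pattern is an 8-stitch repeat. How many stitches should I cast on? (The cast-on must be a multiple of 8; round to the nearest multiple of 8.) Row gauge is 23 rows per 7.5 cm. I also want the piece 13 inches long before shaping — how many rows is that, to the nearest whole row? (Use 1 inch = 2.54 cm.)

Finished = 41.5 + 1 = 42.5 inches.
42.5 inches × 2.54 = 107.95 cm.
21/10 = 2.1 sts per cm; 107.95 × 2.1 = 226.69 sts.
Nearest multiple of 8 → 224.
13 inches = 33.02 cm; × 3.067 = 101.26 → 101 rows.

Cast on 224 stitches; work 101 rows.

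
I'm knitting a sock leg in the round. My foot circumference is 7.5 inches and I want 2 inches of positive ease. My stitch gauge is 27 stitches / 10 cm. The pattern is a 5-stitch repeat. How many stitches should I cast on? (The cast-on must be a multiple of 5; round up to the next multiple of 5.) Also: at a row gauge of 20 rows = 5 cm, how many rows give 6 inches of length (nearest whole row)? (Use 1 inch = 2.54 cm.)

Finished = 7.5 + 2 = 9.5 inches.
9.5 inches × 2.54 = 24.13 cm.
27/10 = 2.7 sts per cm; 24.13 × 2.7 = 65.15 sts.
Next multiple of 5 → 70.
6 inches = 15.24 cm; × 4 = 60.96 → 61 rows.

Cast on 70 stitches; work 61 rows.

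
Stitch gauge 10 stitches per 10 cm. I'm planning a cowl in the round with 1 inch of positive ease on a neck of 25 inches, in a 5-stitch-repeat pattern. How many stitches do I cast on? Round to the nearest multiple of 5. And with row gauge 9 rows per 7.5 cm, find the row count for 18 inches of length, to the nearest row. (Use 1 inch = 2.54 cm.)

Cast on 65 stitches; work 55 rows.

Finished = 25 + 1 = 26 inches.
26 inches × 2.54 = 66.04 cm.
10/10 = 1 sts per cm; 66.04 × 1 = 66.04 sts.
Nearest multiple of 5 → 65.
18 inches = 45.72 cm; × 1.2 = 54.86 → 55 rows.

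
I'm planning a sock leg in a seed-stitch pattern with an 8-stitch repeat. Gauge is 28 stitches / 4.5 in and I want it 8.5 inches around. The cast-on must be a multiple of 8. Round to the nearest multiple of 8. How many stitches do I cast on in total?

Cast on 56 stitches.

28 / 4.5 = 6.222 sts per inch.
8.5 × 6.222 = 52.89 sts.
Nearest multiple of 8: 56.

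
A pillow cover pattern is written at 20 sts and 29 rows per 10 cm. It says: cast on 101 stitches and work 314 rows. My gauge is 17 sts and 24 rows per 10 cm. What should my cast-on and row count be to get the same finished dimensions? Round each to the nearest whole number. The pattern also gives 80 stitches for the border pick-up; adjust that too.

Cast on 86 stitches; work 260 rows; border pick-up 68 stitches.

Stitches: 101 × 17/20 = 85.85 → 86.
Rows: 314 × 24/29 = 259.86 → 260.
border pick-up: 80 × 17/20 = 68.00 → 68.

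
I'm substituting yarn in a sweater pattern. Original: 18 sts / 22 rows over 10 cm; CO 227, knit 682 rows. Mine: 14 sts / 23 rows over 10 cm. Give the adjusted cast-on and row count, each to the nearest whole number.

Stitches: 227 × 14/18 = 176.56 → 177.
Rows: 682 × 23/22 = 713.00 → 713.

Cast on 177 stitches; work 713 rows.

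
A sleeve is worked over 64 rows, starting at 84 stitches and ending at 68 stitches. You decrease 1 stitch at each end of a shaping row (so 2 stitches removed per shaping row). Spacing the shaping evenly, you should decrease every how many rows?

Stitches to remove: |68 − 84| = 16.
Shaping rows needed: 16 / 2 = 8.
64 rows / 8 = every 8 rows.

Decrease every 8th row.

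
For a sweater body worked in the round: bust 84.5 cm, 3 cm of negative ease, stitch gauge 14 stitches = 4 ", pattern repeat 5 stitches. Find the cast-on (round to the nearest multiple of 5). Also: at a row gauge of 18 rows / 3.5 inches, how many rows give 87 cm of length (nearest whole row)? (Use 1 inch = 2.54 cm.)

Cast on 110 stitches; work 176 rows.

Finished = 84.5 − 3 = 81.5 cm.
81.5 cm × 1/2.54 = 32.09 inches.
14/4 = 3.5 sts per in; 32.09 × 3.5 = 112.30 sts.
Nearest multiple of 5 → 110.
87 cm = 34.25 inches; × 5.143 = 176.15 → 176 rows.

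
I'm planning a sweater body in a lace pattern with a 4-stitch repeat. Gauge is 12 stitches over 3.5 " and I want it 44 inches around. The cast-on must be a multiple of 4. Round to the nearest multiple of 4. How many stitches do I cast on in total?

12 / 3.5 = 3.429 sts per inch.
44 × 3.429 = 150.86 sts.
Nearest multiple of 4: 152.

CO 152 sts.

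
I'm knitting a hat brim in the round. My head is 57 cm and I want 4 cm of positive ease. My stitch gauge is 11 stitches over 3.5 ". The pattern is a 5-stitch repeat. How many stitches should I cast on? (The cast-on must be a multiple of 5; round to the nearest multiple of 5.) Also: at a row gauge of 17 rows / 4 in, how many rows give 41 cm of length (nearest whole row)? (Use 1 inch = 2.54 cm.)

Cast on 75 stitches; work 69 rows.

Finished = 57 + 4 = 61 cm.
61 cm × 1/2.54 = 24.02 inches.
11/3.5 = 3.143 sts per in; 24.02 × 3.143 = 75.48 sts.
Nearest multiple of 5 → 75.
41 cm = 16.14 inches; × 4.25 = 68.60 → 69 rows.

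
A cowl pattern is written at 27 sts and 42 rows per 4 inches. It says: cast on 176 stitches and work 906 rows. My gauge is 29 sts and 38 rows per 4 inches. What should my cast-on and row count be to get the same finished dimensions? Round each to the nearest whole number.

Cast on 189 stitches; work 820 rows.

Stitches: 176 × 29/27 = 189.04 → 189.
Rows: 906 × 38/42 = 819.71 → 820.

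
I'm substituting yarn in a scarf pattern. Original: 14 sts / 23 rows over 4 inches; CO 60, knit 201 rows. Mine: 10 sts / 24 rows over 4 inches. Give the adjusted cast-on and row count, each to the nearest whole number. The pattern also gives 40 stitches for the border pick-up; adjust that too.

Cast on 43 stitches; work 210 rows; border pick-up 29 stitches.

Stitches: 60 × 10/14 = 42.86 → 43.
Rows: 201 × 24/23 = 209.74 → 210.
border pick-up: 40 × 10/14 = 28.57 → 29.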